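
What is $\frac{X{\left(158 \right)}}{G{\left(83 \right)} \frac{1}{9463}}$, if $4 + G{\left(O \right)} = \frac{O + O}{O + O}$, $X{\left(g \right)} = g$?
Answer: $- \frac{1495154}{3} \approx -4.9838 \cdot 10^{5}$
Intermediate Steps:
$G{\left(O \right)} = -3$ ($G{\left(O \right)} = -4 + \frac{O + O}{O + O} = -4 + \frac{2 O}{2 O} = -4 + 2 O \frac{1}{2 O} = -4 + 1 = -3$)
$\frac{X{\left(158 \right)}}{G{\left(83 \right)} \frac{1}{9463}} = \frac{158}{\left(-3\right) \frac{1}{9463}} = \frac{158}{- \frac{3}{9463}} = 158 \left(- \frac{9463}{3}\right) = - \frac{1495154}{3}$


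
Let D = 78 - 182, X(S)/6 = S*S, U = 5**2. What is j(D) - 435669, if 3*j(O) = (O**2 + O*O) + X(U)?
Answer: -1281625/3 ≈ -4.2721e+5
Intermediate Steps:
U = 25
X(S) = 6*S**2 (X(S) = 6*(S*S) = 6*S**2)
D = -104
j(O) = 1250 + 2*O**2/3 (j(O) = ((O**2 + O*O) + 6*25**2)/3 = ((O**2 + O**2) + 6*625)/3 = (2*O**2 + 3750)/3 = (3750 + 2*O**2)/3 = 1250 + 2*O**2/3)
j(D) - 435669 = (1250 + (2/3)*(-104)**2) - 435669 = (1250 + (2/3)*10816) - 435669 = (1250 + 21632/3) - 435669 = 25382/3 - 435669 = -1281625/3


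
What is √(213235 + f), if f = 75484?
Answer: √288719 ≈ 537.33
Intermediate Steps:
√(213235 + f) = √(213235 + 75484) = √288719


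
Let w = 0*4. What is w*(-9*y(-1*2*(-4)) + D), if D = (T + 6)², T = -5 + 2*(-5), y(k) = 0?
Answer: 0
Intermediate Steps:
T = -15 (T = -5 - 10 = -15)
D = 81 (D = (-15 + 6)² = (-9)² = 81)
w = 0
w*(-9*y(-1*2*(-4)) + D) = 0*(-9*0 + 81) = 0*(0 + 81) = 0*81 = 0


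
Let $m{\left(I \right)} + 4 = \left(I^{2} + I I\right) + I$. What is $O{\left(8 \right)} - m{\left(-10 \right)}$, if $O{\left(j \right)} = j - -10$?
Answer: $-168$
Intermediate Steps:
$m{\left(I \right)} = -4 + I + 2 I^{2}$ ($m{\left(I \right)} = -4 + \left(\left(I^{2} + I I\right) + I\right) = -4 + \left(\left(I^{2} + I^{2}\right) + I\right) = -4 + \left(2 I^{2} + I\right) = -4 + \left(I + 2 I^{2}\right) = -4 + I + 2 I^{2}$)
$O{\left(j \right)} = 10 + j$ ($O{\left(j \right)} = j + 10 = 10 + j$)
$O{\left(8 \right)} - m{\left(-10 \right)} = \left(10 + 8\right) - \left(-4 - 10 + 2 \left(-10\right)^{2}\right) = 18 - \left(-4 - 10 + 2 \cdot 100\right) = 18 - \left(-4 - 10 + 200\right) = 18 - 186 = -168$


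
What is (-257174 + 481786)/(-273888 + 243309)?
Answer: -224612/30579 ≈ -7.3453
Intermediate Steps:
(-257174 + 481786)/(-273888 + 243309) = 224612/(-30579) = 224612*(-1/30579) = -224612/30579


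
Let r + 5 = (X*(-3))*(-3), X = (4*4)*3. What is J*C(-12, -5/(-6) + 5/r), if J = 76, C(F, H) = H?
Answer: 82270/1281 ≈ 64.223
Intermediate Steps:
X = 48 (X = 16*3 = 48)
r = 427 (r = -5 + (48*(-3))*(-3) = -5 - 144*(-3) = -5 + 432 = 427)
J*C(-12, -5/(-6) + 5/r) = 76*(-5/(-6) + 5/427) = 76*(-5*(-⅙) + 5*(1/427)) = 76*(⅚ + 5/427) = 76*(2165/2562) = 82270/1281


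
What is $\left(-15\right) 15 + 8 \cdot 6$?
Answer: $-177$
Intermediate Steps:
$\left(-15\right) 15 + 8 \cdot 6 = -225 + 48 = -177$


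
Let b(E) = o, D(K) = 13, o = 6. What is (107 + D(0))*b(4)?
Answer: 720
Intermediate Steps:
b(E) = 6
(107 + D(0))*b(4) = (107 + 13)*6 = 120*6 = 720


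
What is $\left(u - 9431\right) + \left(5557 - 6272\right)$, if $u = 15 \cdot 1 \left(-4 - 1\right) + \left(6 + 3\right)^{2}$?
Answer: $-10140$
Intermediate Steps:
$u = 6$ ($u = 15 \cdot 1 \left(-5\right) + 9^{2} = 15 \left(-5\right) + 81 = -75 + 81 = 6$)
$\left(u - 9431\right) + \left(5557 - 6272\right) = \left(6 - 9431\right) + \left(5557 - 6272\right) = -9425 - 715 = -10140$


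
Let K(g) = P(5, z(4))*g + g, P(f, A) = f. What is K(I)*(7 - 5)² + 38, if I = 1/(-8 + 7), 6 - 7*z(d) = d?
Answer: 14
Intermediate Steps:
z(d) = 6/7 - d/7
I = -1 (I = 1/(-1) = -1)
K(g) = 6*g (K(g) = 5*g + g = 6*g)
K(I)*(7 - 5)² + 38 = (6*(-1))*(7 - 5)² + 38 = -6*2² + 38 = -6*4 + 38 = -24 + 38 = 14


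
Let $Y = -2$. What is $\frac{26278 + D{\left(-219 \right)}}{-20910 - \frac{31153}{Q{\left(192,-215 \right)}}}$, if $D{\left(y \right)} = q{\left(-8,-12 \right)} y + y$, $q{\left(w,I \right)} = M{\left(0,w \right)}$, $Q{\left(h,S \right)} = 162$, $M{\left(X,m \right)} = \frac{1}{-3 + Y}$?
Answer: $- \frac{21143268}{17092865} \approx -1.237$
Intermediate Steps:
$M{\left(X,m \right)} = - \frac{1}{5}$ ($M{\left(X,m \right)} = \frac{1}{-3 - 2} = \frac{1}{-5} = - \frac{1}{5}$)
$q{\left(w,I \right)} = - \frac{1}{5}$
$D{\left(y \right)} = \frac{4 y}{5}$ ($D{\left(y \right)} = - \frac{y}{5} + y = \frac{4 y}{5}$)
$\frac{26278 + D{\left(-219 \right)}}{-20910 - \frac{31153}{Q{\left(192,-215 \right)}}} = \frac{26278 + \frac{4}{5} \left(-219\right)}{-20910 - \frac{31153}{162}} = \frac{26278 - \frac{876}{5}}{-20910 - \frac{31153}{162}} = \frac{130514}{5 \left(-20910 - \frac{31153}{162}\right)} = \frac{130514}{5 \left(- \frac{3418573}{162}\right)} = \frac{130514}{5} \left(- \frac{162}{3418573}\right) = - \frac{21143268}{17092865}$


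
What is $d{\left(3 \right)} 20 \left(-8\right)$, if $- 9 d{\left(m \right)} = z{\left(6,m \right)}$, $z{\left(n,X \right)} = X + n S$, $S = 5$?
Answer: $\frac{1760}{3} \approx 586.67$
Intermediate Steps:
$z{\left(n,X \right)} = X + 5 n$ ($z{\left(n,X \right)} = X + n 5 = X + 5 n$)
$d{\left(m \right)} = - \frac{10}{3} - \frac{m}{9}$ ($d{\left(m \right)} = - \frac{m + 5 \cdot 6}{9} = - \frac{m + 30}{9} = - \frac{30 + m}{9} = - \frac{10}{3} - \frac{m}{9}$)
$d{\left(3 \right)} 20 \left(-8\right) = \left(- \frac{10}{3} - \frac{1}{3}\right) 20 \left(-8\right) = \left(- \frac{11}{3}\right) 20 \left(-8\right) = \left(- \frac{220}{3}\right) \left(-8\right) = \frac{1760}{3}$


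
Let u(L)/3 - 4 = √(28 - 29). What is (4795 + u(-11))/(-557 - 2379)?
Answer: -4807/2936 - 3*I/2936 ≈ -1.6373 - 0.0010218*I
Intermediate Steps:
u(L) = 12 + 3*I (u(L) = 12 + 3*√(28 - 29) = 12 + 3*√(-1) = 12 + 3*I)
(4795 + u(-11))/(-557 - 2379) = (4795 + (12 + 3*I))/(-557 - 2379) = (4807 + 3*I)/(-2936) = (4807 + 3*I)*(-1/2936) = -4807/2936 - 3*I/2936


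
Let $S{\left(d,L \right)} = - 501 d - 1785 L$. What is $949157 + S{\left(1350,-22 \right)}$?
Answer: $312077$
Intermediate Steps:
$S{\left(d,L \right)} = - 1785 L - 501 d$
$949157 + S{\left(1350,-22 \right)} = 949157 - 637080 = 312077$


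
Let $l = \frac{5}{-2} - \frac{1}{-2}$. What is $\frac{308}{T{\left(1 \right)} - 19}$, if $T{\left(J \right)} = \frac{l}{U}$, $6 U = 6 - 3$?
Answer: $- \frac{308}{23} \approx -13.391$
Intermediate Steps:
$l = -2$ ($l = 5 \left(- \frac{1}{2}\right) - - \frac{1}{2} = - \frac{5}{2} + \frac{1}{2} = -2$)
$U = \frac{1}{2}$ ($U = \frac{6 - 3}{6} = \frac{1}{6} \cdot 3 = \frac{1}{2} \approx 0.5$)
$T{\left(J \right)} = -4$ ($T{\left(J \right)} = - 2 \frac{1}{\frac{1}{2}} = \left(-2\right) 2 = -4$)
$\frac{308}{T{\left(1 \right)} - 19} = \frac{308}{-4 - 19} = \frac{308}{-23} = 308 \left(- \frac{1}{23}\right) = - \frac{308}{23}$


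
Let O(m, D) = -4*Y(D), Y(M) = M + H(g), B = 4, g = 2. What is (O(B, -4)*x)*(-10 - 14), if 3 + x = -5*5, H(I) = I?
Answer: 5376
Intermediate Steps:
Y(M) = 2 + M (Y(M) = M + 2 = 2 + M)
O(m, D) = -8 - 4*D (O(m, D) = -4*(2 + D) = -8 - 4*D)
x = -28 (x = -3 - 5*5 = -3 - 25 = -28)
(O(B, -4)*x)*(-10 - 14) = ((-8 - 4*(-4))*(-28))*(-10 - 14) = ((-8 + 16)*(-28))*(-24) = (8*(-28))*(-24) = -224*(-24) = 5376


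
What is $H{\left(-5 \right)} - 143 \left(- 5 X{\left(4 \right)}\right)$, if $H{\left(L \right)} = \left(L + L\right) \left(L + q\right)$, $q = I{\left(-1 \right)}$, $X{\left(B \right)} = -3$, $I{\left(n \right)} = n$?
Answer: $-2085$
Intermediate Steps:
$q = -1$
$H{\left(L \right)} = 2 L \left(-1 + L\right)$ ($H{\left(L \right)} = \left(L + L\right) \left(L - 1\right) = 2 L \left(-1 + L\right)$)
$H{\left(-5 \right)} - 143 \left(- 5 X{\left(4 \right)}\right) = 2 \left(-5\right) \left(-1 - 5\right) - 143 \left(\left(-5\right) \left(-3\right)\right) = 2 \left(-5\right) \left(-6\right) - 2145 = 60 - 2145 = -2085$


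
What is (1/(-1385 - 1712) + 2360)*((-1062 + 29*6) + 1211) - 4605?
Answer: 123501008/163 ≈ 7.5768e+5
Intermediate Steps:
(1/(-1385 - 1712) + 2360)*((-1062 + 29*6) + 1211) - 4605 = (1/(-3097) + 2360)*((-1062 + 174) + 1211) - 4605 = (-1/3097 + 2360)*(-888 + 1211) - 4605 = (7308919/3097)*323 - 4605 = 124251623/163 - 4605 = 123501008/163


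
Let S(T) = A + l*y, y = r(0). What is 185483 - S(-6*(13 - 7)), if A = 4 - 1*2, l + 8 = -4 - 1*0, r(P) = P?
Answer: 185481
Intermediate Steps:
y = 0
l = -12 (l = -8 + (-4 - 1*0) = -8 + (-4 + 0) = -8 - 4 = -12)
A = 2 (A = 4 - 2 = 2)
S(T) = 2 (S(T) = 2 - 12*0 = 2 + 0 = 2)
185483 - S(-6*(13 - 7)) = 185483 - 1*2 = 185483 - 2 = 185481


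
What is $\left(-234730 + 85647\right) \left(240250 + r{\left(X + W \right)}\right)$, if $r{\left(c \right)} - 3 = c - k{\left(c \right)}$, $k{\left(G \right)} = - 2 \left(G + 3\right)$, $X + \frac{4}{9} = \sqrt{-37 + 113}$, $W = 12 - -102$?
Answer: $- \frac{107607960317}{3} - 894498 \sqrt{19} \approx -3.5873 \cdot 10^{10}$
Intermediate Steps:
$W = 114$ ($W = 12 + 102 = 114$)
$X = - \frac{4}{9} + 2 \sqrt{19}$ ($X = - \frac{4}{9} + \sqrt{-37 + 113} = - \frac{4}{9} + \sqrt{76} = - \frac{4}{9} + 2 \sqrt{19} \approx 8.2733$)
$k{\left(G \right)} = -6 - 2 G$ ($k{\left(G \right)} = - 2 \left(3 + G\right) = -6 - 2 G$)
$r{\left(c \right)} = 9 + 3 c$ ($r{\left(c \right)} = 3 + \left(c - \left(-6 - 2 c\right)\right) = 3 + \left(c + \left(6 + 2 c\right)\right) = 3 + \left(6 + 3 c\right) = 9 + 3 c$)
$\left(-234730 + 85647\right) \left(240250 + r{\left(X + W \right)}\right) = \left(-234730 + 85647\right) \left(240250 + \left(9 + 3 \left(\left(- \frac{4}{9} + 2 \sqrt{19}\right) + 114\right)\right)\right) = - 149083 \left(240250 + \left(9 + 3 \left(\frac{1022}{9} + 2 \sqrt{19}\right)\right)\right) = - 149083 \left(240250 + \left(9 + \left(\frac{1022}{3} + 6 \sqrt{19}\right)\right)\right) = - 149083 \left(240250 + \left(\frac{1049}{3} + 6 \sqrt{19}\right)\right) = - 149083 \left(\frac{721799}{3} + 6 \sqrt{19}\right) = - \frac{107607960317}{3} - 894498 \sqrt{19}$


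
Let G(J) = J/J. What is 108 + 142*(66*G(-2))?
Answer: 9480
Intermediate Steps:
G(J) = 1
108 + 142*(66*G(-2)) = 108 + 142*(66*1) = 108 + 142*66 = 108 + 9372 = 9480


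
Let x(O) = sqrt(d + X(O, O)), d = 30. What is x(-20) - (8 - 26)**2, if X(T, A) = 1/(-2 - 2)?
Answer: -324 + sqrt(119)/2 ≈ -318.55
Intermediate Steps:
X(T, A) = -1/4 (X(T, A) = 1/(-4) = -1/4)
x(O) = sqrt(119)/2 (x(O) = sqrt(30 - 1/4) = sqrt(119/4) = sqrt(119)/2)
x(-20) - (8 - 26)**2 = sqrt(119)/2 - (8 - 26)**2 = sqrt(119)/2 - 1*(-18)**2 = sqrt(119)/2 - 1*324 = sqrt(119)/2 - 324 = -324 + sqrt(119)/2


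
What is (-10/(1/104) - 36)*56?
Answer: -60256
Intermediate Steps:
(-10/(1/104) - 36)*56 = (-10/1/104 - 36)*56 = (-10*104 - 36)*56 = (-1040 - 36)*56 = -1076*56 = -60256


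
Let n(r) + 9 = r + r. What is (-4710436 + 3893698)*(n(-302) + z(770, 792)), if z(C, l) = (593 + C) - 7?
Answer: -606836334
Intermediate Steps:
n(r) = -9 + 2*r (n(r) = -9 + (r + r) = -9 + 2*r)
z(C, l) = 586 + C
(-4710436 + 3893698)*(n(-302) + z(770, 792)) = (-4710436 + 3893698)*((-9 + 2*(-302)) + (586 + 770)) = -816738*((-9 - 604) + 1356) = -816738*(-613 + 1356) = -816738*743 = -606836334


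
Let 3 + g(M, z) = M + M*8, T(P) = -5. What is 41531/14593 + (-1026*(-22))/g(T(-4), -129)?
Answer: -27283309/58372 ≈ -467.40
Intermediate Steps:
g(M, z) = -3 + 9*M (g(M, z) = -3 + (M + M*8) = -3 + (M + 8*M) = -3 + 9*M)
41531/14593 + (-1026*(-22))/g(T(-4), -129) = 41531/14593 + (-1026*(-22))/(-3 + 9*(-5)) = 41531*(1/14593) + 22572/(-3 - 45) = 41531/14593 + 22572/(-48) = 41531/14593 + 22572*(-1/48) = 41531/14593 - 1881/4 = -27283309/58372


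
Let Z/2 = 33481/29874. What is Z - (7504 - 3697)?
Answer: -56831678/14937 ≈ -3804.8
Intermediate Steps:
Z = 33481/14937 (Z = 2*(33481/29874) = 33481/14937 ≈ 2.2415)
Z - (7504 - 3697) = 33481/14937 - (7504 - 3697) = 33481/14937 - 1*3807 = 33481/14937 - 3807 = -56831678/14937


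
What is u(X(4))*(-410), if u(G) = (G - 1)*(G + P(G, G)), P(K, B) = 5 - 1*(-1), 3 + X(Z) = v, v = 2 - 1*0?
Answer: 4100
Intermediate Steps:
v = 2 (v = 2 + 0 = 2)
X(Z) = -1 (X(Z) = -3 + 2 = -1)
P(K, B) = 6 (P(K, B) = 5 + 1 = 6)
u(G) = (-1 + G)*(6 + G) (u(G) = (G - 1)*(G + 6) = (-1 + G)*(6 + G))
u(X(4))*(-410) = (-6 + (-1)**2 + 5*(-1))*(-410) = (-6 + 1 - 5)*(-410) = -10*(-410) = 4100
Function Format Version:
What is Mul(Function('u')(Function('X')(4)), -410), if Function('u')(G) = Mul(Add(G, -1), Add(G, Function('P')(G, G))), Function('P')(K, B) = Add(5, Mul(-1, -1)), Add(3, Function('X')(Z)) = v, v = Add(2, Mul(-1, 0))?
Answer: 4100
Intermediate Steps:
v = 2 (v = Add(2, 0) = 2)
Function('X')(Z) = -1 (Function('X')(Z) = Add(-3, 2) = -1)
Function('P')(K, B) = 6 (Function('P')(K, B) = Add(5, 1) = 6)
Function('u')(G) = Mul(Add(-1, G), Add(6, G)) (Function('u')(G) = Mul(Add(G, -1), Add(G, 6)) = Mul(Add(-1, G), Add(6, G)))
Mul(Function('u')(Function('X')(4)), -410) = Mul(Add(-6, Pow(-1, 2), Mul(5, -1)), -410) = Mul(Add(-6, 1, -5), -410) = Mul(-10, -410) = 4100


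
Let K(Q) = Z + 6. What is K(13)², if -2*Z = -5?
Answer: 289/4 ≈ 72.250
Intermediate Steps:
Z = 5/2 (Z = -½*(-5) = 5/2 ≈ 2.5000)
K(Q) = 17/2 (K(Q) = 5/2 + 6 = 17/2)
K(13)² = (17/2)² = 289/4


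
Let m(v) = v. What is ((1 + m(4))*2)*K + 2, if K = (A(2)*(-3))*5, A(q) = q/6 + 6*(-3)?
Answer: 2652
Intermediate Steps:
A(q) = -18 + q/6 (A(q) = q*(1/6) - 18 = q/6 - 18 = -18 + q/6)
K = 265 (K = ((-18 + (1/6)*2)*(-3))*5 = ((-18 + 1/3)*(-3))*5 = -53/3*(-3)*5 = 53*5 = 265)
((1 + m(4))*2)*K + 2 = ((1 + 4)*2)*265 + 2 = (5*2)*265 + 2 = 10*265 + 2 = 2650 + 2 = 2652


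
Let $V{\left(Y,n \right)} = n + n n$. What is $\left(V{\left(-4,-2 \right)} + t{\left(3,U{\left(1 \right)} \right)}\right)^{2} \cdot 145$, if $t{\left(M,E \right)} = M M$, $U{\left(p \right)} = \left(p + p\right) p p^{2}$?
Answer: $17545$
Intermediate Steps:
$U{\left(p \right)} = 2 p^{4}$ ($U{\left(p \right)} = 2 p p p^{2} = 2 p^{2} p^{2} = 2 p^{4}$)
$t{\left(M,E \right)} = M^{2}$
$V{\left(Y,n \right)} = n + n^{2}$
$\left(V{\left(-4,-2 \right)} + t{\left(3,U{\left(1 \right)} \right)}\right)^{2} \cdot 145 = \left(- 2 \left(1 - 2\right) + 3^{2}\right)^{2} \cdot 145 = \left(\left(-2\right) \left(-1\right) + 9\right)^{2} \cdot 145 = \left(2 + 9\right)^{2} \cdot 145 = 11^{2} \cdot 145 = 121 \cdot 145 = 17545$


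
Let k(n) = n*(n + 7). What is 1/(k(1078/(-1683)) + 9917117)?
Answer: 23409/232149696499 ≈ 1.0084e-7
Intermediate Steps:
k(n) = n*(7 + n)
1/(k(1078/(-1683)) + 9917117) = 1/((1078/(-1683))*(7 + 1078/(-1683)) + 9917117) = 1/((1078*(-1/1683))*(7 + 1078*(-1/1683)) + 9917117) = 1/(-98*(7 - 98/153)/153 + 9917117) = 1/(-98/153*973/153 + 9917117) = 1/(-95354/23409 + 9917117) = 1/(232149696499/23409) = 23409/232149696499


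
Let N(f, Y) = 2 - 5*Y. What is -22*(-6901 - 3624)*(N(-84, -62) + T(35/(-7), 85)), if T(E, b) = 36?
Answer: 80579400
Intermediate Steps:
-22*(-6901 - 3624)*(N(-84, -62) + T(35/(-7), 85)) = -22*(-6901 - 3624)*((2 - 5*(-62)) + 36) = -(-231550)*((2 + 310) + 36) = -(-231550)*(312 + 36) = -(-231550)*348 = -22*(-3662700) = 80579400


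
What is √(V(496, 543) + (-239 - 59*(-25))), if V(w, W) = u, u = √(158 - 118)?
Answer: √(1236 + 2*√10) ≈ 35.247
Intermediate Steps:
u = 2*√10 (u = √40 = 2*√10 ≈ 6.3246)
V(w, W) = 2*√10
√(V(496, 543) + (-239 - 59*(-25))) = √(2*√10 + (-239 - 59*(-25))) = √(2*√10 + (-239 + 1475)) = √(2*√10 + 1236) = √(1236 + 2*√10)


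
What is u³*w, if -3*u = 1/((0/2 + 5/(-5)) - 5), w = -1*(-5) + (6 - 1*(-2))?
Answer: 13/5832 ≈ 0.0022291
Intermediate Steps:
w = 13 (w = 5 + (6 + 2) = 5 + 8 = 13)
u = 1/18 (u = -1/(3*((0/2 + 5/(-5)) - 5)) = -1/(3*((0*(½) + 5*(-⅕)) - 5)) = -1/(3*((0 - 1) - 5)) = -1/(3*(-1 - 5)) = -⅓/(-6) = -⅓*(-⅙) = 1/18 ≈ 0.055556)
u³*w = (1/18)³*13 = (1/5832)*13 = 13/5832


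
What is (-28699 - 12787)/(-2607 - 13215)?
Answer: 20743/7911 ≈ 2.6220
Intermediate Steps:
(-28699 - 12787)/(-2607 - 13215) = -41486/(-15822) = -41486*(-1/15822) = 20743/7911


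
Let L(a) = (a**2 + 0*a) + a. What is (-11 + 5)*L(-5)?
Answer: -120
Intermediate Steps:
L(a) = a + a**2 (L(a) = (a**2 + 0) + a = a**2 + a = a + a**2)
(-11 + 5)*L(-5) = (-11 + 5)*(-5*(1 - 5)) = -(-30)*(-4) = -6*20 = -120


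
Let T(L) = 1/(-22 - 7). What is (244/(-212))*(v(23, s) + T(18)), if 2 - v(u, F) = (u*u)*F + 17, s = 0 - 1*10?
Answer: -9331414/1537 ≈ -6071.2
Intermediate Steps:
T(L) = -1/29 (T(L) = 1/(-29) = -1/29)
s = -10 (s = 0 - 10 = -10)
v(u, F) = -15 - F*u² (v(u, F) = 2 - ((u*u)*F + 17) = 2 - (u²*F + 17) = 2 - (F*u² + 17) = 2 - (17 + F*u²) = 2 + (-17 - F*u²) = -15 - F*u²)
(244/(-212))*(v(23, s) + T(18)) = (244/(-212))*((-15 - 1*(-10)*23²) - 1/29) = (244*(-1/212))*((-15 - 1*(-10)*529) - 1/29) = -61*((-15 + 5290) - 1/29)/53 = -61*(5275 - 1/29)/53 = -61/53*152974/29 = -9331414/1537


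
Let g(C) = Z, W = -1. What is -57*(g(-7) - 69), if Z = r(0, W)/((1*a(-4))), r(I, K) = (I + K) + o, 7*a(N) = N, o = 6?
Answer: 17727/4 ≈ 4431.8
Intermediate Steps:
a(N) = N/7
r(I, K) = 6 + I + K (r(I, K) = (I + K) + 6 = 6 + I + K)
Z = -35/4 (Z = (6 + 0 - 1)/((1*((1/7)*(-4)))) = 5/((1*(-4/7))) = 5/(-4/7) = 5*(-7/4) = -35/4 ≈ -8.7500)
g(C) = -35/4
-57*(g(-7) - 69) = -57*(-35/4 - 69) = -57*(-311/4) = 17727/4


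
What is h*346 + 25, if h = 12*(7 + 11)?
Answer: 74761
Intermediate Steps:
h = 216 (h = 12*18 = 216)
h*346 + 25 = 216*346 + 25 = 74736 + 25 = 74761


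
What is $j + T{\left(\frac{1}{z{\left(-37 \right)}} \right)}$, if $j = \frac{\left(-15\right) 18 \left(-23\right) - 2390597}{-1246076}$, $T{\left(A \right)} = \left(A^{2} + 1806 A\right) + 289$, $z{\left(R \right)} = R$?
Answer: $\frac{412998936123}{1705878044} \approx 242.1$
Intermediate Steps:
$T{\left(A \right)} = 289 + A^{2} + 1806 A$
$j = \frac{2384387}{1246076}$ ($j = \left(\left(-270\right) \left(-23\right) - 2390597\right) \left(- \frac{1}{1246076}\right) = \left(6210 - 2390597\right) \left(- \frac{1}{1246076}\right) = \left(-2384387\right) \left(- \frac{1}{1246076}\right) = \frac{2384387}{1246076} \approx 1.9135$)
$j + T{\left(\frac{1}{z{\left(-37 \right)}} \right)} = \frac{2384387}{1246076} + \left(289 + \left(\frac{1}{-37}\right)^{2} + \frac{1806}{-37}\right) = \frac{2384387}{1246076} + \left(289 + \left(- \frac{1}{37}\right)^{2} + 1806 \left(- \frac{1}{37}\right)\right) = \frac{2384387}{1246076} + \left(289 + \frac{1}{1369} - \frac{1806}{37}\right) = \frac{2384387}{1246076} + \frac{328820}{1369} = \frac{412998936123}{1705878044}$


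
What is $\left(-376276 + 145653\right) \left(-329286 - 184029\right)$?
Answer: $118382245245$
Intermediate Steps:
$\left(-376276 + 145653\right) \left(-329286 - 184029\right) = \left(-230623\right) \left(-513315\right) = 118382245245$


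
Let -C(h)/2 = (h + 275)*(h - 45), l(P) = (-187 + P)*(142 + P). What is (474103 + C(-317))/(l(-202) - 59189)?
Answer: -443695/35849 ≈ -12.377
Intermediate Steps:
C(h) = -2*(-45 + h)*(275 + h) (C(h) = -2*(h + 275)*(h - 45) = -2*(275 + h)*(-45 + h) = -2*(-45 + h)*(275 + h))
(474103 + C(-317))/(l(-202) - 59189) = (474103 + (24750 - 460*(-317) - 2*(-317)²))/((-26554 + (-202)² - 45*(-202)) - 59189) = (474103 + (24750 + 145820 - 2*100489))/((-26554 + 40804 + 9090) - 59189) = (474103 + (24750 + 145820 - 200978))/(23340 - 59189) = (474103 - 30408)/(-35849) = 443695*(-1/35849) = -443695/35849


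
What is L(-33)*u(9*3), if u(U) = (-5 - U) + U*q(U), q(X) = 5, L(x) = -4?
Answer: -412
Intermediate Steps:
u(U) = -5 + 4*U (u(U) = (-5 - U) + U*5 = (-5 - U) + 5*U = -5 + 4*U)
L(-33)*u(9*3) = -4*(-5 + 4*(9*3)) = -4*(-5 + 4*27) = -4*(-5 + 108) = -4*103 = -412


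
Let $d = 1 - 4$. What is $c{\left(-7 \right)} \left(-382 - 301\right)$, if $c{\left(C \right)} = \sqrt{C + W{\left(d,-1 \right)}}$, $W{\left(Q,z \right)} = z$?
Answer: $- 1366 i \sqrt{2} \approx - 1931.8 i$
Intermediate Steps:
$d = -3$ ($d = 1 - 4 = -3$)
$c{\left(C \right)} = \sqrt{-1 + C}$ ($c{\left(C \right)} = \sqrt{C - 1} = \sqrt{-1 + C}$)
$c{\left(-7 \right)} \left(-382 - 301\right) = \sqrt{-1 - 7} \left(-382 - 301\right) = \sqrt{-8} \left(-683\right) = 2 i \sqrt{2} \left(-683\right) = - 1366 i \sqrt{2}$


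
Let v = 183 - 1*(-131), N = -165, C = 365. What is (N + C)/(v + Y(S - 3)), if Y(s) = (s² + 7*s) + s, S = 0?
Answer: 200/299 ≈ 0.66890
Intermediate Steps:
v = 314 (v = 183 + 131 = 314)
Y(s) = s² + 8*s
(N + C)/(v + Y(S - 3)) = (-165 + 365)/(314 + (0 - 3)*(8 + (0 - 3))) = 200/(314 - 3*(8 - 3)) = 200/(314 - 3*5) = 200/(314 - 15) = 200/299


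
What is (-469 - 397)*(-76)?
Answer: 65816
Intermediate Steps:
(-469 - 397)*(-76) = -866*(-76) = 65816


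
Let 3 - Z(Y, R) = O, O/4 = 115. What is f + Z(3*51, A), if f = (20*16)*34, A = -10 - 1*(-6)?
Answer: 10423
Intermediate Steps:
A = -4 (A = -10 + 6 = -4)
O = 460 (O = 4*115 = 460)
Z(Y, R) = -457 (Z(Y, R) = 3 - 1*460 = 3 - 460 = -457)
f = 10880 (f = 320*34 = 10880)
f + Z(3*51, A) = 10880 - 457 = 10423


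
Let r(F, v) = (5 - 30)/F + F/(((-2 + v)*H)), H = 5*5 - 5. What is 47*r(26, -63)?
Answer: -14993/325 ≈ -46.132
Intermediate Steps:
H = 20 (H = 25 - 5 = 20)
r(F, v) = -25/F + F/(-40 + 20*v) (r(F, v) = (5 - 30)/F + F/(((-2 + v)*20)) = -25/F + F/(-40 + 20*v))
47*r(26, -63) = 47*((1/20)*(1000 + 26² - 500*(-63))/(26*(-2 - 63))) = 47*((1/20)*(1/26)*(1000 + 676 + 31500)/(-65)) = 47*((1/20)*(1/26)*(-1/65)*33176) = 47*(-319/325) = -14993/325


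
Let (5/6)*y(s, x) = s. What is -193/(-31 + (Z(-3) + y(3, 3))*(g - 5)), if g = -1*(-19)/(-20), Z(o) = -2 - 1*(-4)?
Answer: 4825/1608 ≈ 3.0006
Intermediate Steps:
y(s, x) = 6*s/5
Z(o) = 2 (Z(o) = -2 + 4 = 2)
g = -19/20 (g = 19*(-1/20) = -19/20 ≈ -0.95000)
-193/(-31 + (Z(-3) + y(3, 3))*(g - 5)) = -193/(-31 + (2 + (6/5)*3)*(-19/20 - 5)) = -193/(-31 + (2 + 18/5)*(-119/20)) = -193/(-31 + (28/5)*(-119/20)) = -193/(-31 - 833/25) = -193/(-1608/25) = -193*(-25/1608) = 4825/1608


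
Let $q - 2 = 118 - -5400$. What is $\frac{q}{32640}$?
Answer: $\frac{23}{136} \approx 0.16912$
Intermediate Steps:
$q = 5520$ ($q = 2 + \left(118 - -5400\right) = 2 + \left(118 + 5400\right) = 2 + 5518 = 5520$)
$\frac{q}{32640} = \frac{5520}{32640} = 5520 \cdot \frac{1}{32640} = \frac{23}{136}$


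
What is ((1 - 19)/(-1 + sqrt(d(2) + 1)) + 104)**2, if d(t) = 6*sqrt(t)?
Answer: (104 + 18/(1 - sqrt(1 + 6*sqrt(2))))**2 ≈ 9090.8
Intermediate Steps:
((1 - 19)/(-1 + sqrt(d(2) + 1)) + 104)**2 = ((1 - 19)/(-1 + sqrt(6*sqrt(2) + 1)) + 104)**2 = (-18/(-1 + sqrt(1 + 6*sqrt(2))) + 104)**2 = (104 - 18/(-1 + sqrt(1 + 6*sqrt(2))))**2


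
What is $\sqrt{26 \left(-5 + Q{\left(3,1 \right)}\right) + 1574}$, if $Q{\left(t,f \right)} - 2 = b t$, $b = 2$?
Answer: $2 \sqrt{413} \approx 40.645$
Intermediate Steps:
$Q{\left(t,f \right)} = 2 + 2 t$
$\sqrt{26 \left(-5 + Q{\left(3,1 \right)}\right) + 1574} = \sqrt{26 \left(-5 + \left(2 + 2 \cdot 3\right)\right) + 1574} = \sqrt{26 \left(-5 + \left(2 + 6\right)\right) + 1574} = \sqrt{26 \left(-5 + 8\right) + 1574} = \sqrt{26 \cdot 3 + 1574} = \sqrt{78 + 1574} = \sqrt{1652} = 2 \sqrt{413}$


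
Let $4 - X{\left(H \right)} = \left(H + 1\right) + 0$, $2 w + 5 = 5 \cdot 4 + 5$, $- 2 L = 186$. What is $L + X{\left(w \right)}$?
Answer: $-100$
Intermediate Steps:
$L = -93$ ($L = \left(- \frac{1}{2}\right) 186 = -93$)
$w = 10$ ($w = - \frac{5}{2} + \frac{5 \cdot 4 + 5}{2} = - \frac{5}{2} + \frac{20 + 5}{2} = - \frac{5}{2} + \frac{1}{2} \cdot 25 = - \frac{5}{2} + \frac{25}{2} = 10$)
$X{\left(H \right)} = 3 - H$ ($X{\left(H \right)} = 4 - \left(\left(H + 1\right) + 0\right) = 4 - \left(\left(1 + H\right) + 0\right) = 4 - \left(1 + H\right) = 3 - H$)
$L + X{\left(w \right)} = -93 + \left(3 - 10\right) = -93 - 7 = -100$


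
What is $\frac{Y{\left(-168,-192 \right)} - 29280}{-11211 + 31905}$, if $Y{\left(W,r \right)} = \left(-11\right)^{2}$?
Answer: $- \frac{29159}{20694} \approx -1.4091$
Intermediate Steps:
$Y{\left(W,r \right)} = 121$
$\frac{Y{\left(-168,-192 \right)} - 29280}{-11211 + 31905} = \frac{121 - 29280}{-11211 + 31905} = - \frac{29159}{20694}$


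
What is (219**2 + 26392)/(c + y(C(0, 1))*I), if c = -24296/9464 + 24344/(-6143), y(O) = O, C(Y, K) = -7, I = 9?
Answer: -540335816657/505286890 ≈ -1069.4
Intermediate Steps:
c = -47455243/7267169 (c = -24296*1/9464 + 24344*(-1/6143) = -3037/1183 - 24344/6143 = -47455243/7267169 ≈ -6.5301)
(219**2 + 26392)/(c + y(C(0, 1))*I) = (219**2 + 26392)/(-47455243/7267169 - 7*9) = (47961 + 26392)/(-47455243/7267169 - 63) = 74353/(-505286890/7267169) = 74353*(-7267169/505286890) = -540335816657/505286890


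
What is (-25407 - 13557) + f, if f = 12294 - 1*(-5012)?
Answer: -21658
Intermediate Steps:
f = 17306 (f = 12294 + 5012 = 17306)
(-25407 - 13557) + f = (-25407 - 13557) + 17306 = -38964 + 17306 = -21658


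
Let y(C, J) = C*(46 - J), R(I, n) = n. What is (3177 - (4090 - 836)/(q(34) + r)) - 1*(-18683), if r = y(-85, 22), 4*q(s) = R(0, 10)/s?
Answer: 3032531172/138715 ≈ 21862.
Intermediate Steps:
q(s) = 5/(2*s) (q(s) = (10/s)/4 = 5/(2*s))
r = -2040 (r = -85*(46 - 1*22) = -85*(46 - 22) = -85*24 = -2040)
(3177 - (4090 - 836)/(q(34) + r)) - 1*(-18683) = (3177 - (4090 - 836)/((5/2)/34 - 2040)) - 1*(-18683) = (3177 - 3254/((5/2)*(1/34) - 2040)) + 18683 = (3177 - 3254/(5/68 - 2040)) + 18683 = (3177 - 3254/(-138715/68)) + 18683 = (3177 - 3254*(-68)/138715) + 18683 = (3177 - 1*(-221272/138715)) + 18683 = (3177 + 221272/138715) + 18683 = 440918827/138715 + 18683 = 3032531172/138715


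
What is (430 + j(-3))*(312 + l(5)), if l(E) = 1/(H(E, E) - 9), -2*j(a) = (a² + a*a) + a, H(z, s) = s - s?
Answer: 2371915/18 ≈ 1.3177e+5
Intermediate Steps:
H(z, s) = 0
j(a) = -a² - a/2 (j(a) = -((a² + a*a) + a)/2 = -((a² + a²) + a)/2 = -(2*a² + a)/2 = -(a + 2*a²)/2 = -a² - a/2)
l(E) = -⅑ (l(E) = 1/(0 - 9) = 1/(-9) = -⅑)
(430 + j(-3))*(312 + l(5)) = (430 - 1*(-3)*(½ - 3))*(312 - ⅑) = (430 - 1*(-3)*(-5/2))*(2807/9) = (430 - 15/2)*(2807/9) = (845/2)*(2807/9) = 2371915/18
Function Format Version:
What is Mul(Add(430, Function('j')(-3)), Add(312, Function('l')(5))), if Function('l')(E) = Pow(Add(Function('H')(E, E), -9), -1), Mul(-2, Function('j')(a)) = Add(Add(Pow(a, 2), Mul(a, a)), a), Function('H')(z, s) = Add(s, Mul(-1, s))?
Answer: Rational(2371915, 18) ≈ 1.3177e+5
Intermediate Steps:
Function('H')(z, s) = 0
Function('j')(a) = Add(Mul(-1, Pow(a, 2)), Mul(Rational(-1, 2), a)) (Function('j')(a) = Mul(Rational(-1, 2), Add(Add(Pow(a, 2), Mul(a, a)), a)) = Mul(Rational(-1, 2), Add(Add(Pow(a, 2), Pow(a, 2)), a)) = Mul(Rational(-1, 2), Add(Mul(2, Pow(a, 2)), a)) = Mul(Rational(-1, 2), Add(a, Mul(2, Pow(a, 2)))) = Add(Mul(-1, Pow(a, 2)), Mul(Rational(-1, 2), a)))
Function('l')(E) = Rational(-1, 9) (Function('l')(E) = Pow(Add(0, -9), -1) = Pow(-9, -1) = Rational(-1, 9))
Mul(Add(430, Function('j')(-3)), Add(312, Function('l')(5))) = Mul(Add(430, Mul(-1, -3, Add(Rational(1, 2), -3))), Add(312, Rational(-1, 9))) = Mul(Add(430, Mul(-1, -3, Rational(-5, 2))), Rational(2807, 9)) = Mul(Add(430, Rational(-15, 2)), Rational(2807, 9)) = Mul(Rational(845, 2), Rational(2807, 9)) = Rational(2371915, 18)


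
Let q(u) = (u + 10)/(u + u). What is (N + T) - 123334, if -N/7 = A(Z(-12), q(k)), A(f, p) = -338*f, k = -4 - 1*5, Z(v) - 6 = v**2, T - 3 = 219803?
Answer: 451372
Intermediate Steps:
T = 219806 (T = 3 + 219803 = 219806)
Z(v) = 6 + v**2
k = -9 (k = -4 - 5 = -9)
q(u) = (10 + u)/(2*u) (q(u) = (10 + u)/((2*u)) = (10 + u)*(1/(2*u)) = (10 + u)/(2*u))
N = 354900 (N = -(-2366)*(6 + (-12)**2) = -(-2366)*(6 + 144) = -(-2366)*150 = -7*(-50700) = 354900)
(N + T) - 123334 = (354900 + 219806) - 123334 = 574706 - 123334 = 451372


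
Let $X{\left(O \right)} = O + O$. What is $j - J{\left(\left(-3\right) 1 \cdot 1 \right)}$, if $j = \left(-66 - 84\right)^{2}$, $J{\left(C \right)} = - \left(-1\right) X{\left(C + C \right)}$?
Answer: $22512$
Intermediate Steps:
$X{\left(O \right)} = 2 O$
$J{\left(C \right)} = 4 C$ ($J{\left(C \right)} = - \left(-1\right) 2 \left(C + C\right) = - \left(-1\right) 2 \cdot 2 C = - \left(-1\right) 4 C = - \left(-4\right) C = 4 C$)
$j = 22500$ ($j = \left(-150\right)^{2} = 22500$)
$j - J{\left(\left(-3\right) 1 \cdot 1 \right)} = 22500 - 4 \left(-3\right) 1 \cdot 1 = 22500 - 4 \left(\left(-3\right) 1\right) = 22500 - 4 \left(-3\right) = 22500 - -12 = 22500 + 12 = 22512$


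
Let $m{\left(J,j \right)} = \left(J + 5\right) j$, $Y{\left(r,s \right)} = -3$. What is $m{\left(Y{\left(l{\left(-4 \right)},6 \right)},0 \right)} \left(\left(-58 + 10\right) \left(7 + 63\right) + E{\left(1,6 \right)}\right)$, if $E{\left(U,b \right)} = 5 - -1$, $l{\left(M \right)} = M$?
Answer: $0$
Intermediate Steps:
$E{\left(U,b \right)} = 6$ ($E{\left(U,b \right)} = 5 + 1 = 6$)
$m{\left(J,j \right)} = j \left(5 + J\right)$ ($m{\left(J,j \right)} = \left(5 + J\right) j = j \left(5 + J\right)$)
$m{\left(Y{\left(l{\left(-4 \right)},6 \right)},0 \right)} \left(\left(-58 + 10\right) \left(7 + 63\right) + E{\left(1,6 \right)}\right) = 0 \left(5 - 3\right) \left(\left(-58 + 10\right) \left(7 + 63\right) + 6\right) = 0 \cdot 2 \left(\left(-48\right) 70 + 6\right) = 0 \left(-3360 + 6\right) = 0 \left(-3354\right) = 0$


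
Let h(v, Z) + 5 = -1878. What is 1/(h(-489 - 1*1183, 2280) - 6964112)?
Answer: -1/6965995 ≈ -1.4355e-7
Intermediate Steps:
h(v, Z) = -1883 (h(v, Z) = -5 - 1878 = -1883)
1/(h(-489 - 1*1183, 2280) - 6964112) = 1/(-1883 - 6964112) = 1/(-6965995) = -1/6965995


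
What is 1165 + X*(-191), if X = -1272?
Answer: 244117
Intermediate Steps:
1165 + X*(-191) = 1165 - 1272*(-191) = 1165 + 242952 = 244117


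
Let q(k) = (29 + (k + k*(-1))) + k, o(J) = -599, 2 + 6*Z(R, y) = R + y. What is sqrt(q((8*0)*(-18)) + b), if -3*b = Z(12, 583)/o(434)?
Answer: sqrt(375298658)/3594 ≈ 5.3903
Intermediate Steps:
Z(R, y) = -1/3 + R/6 + y/6 (Z(R, y) = -1/3 + (R + y)/6 = -1/3 + (R/6 + y/6) = -1/3 + R/6 + y/6)
b = 593/10782 (b = -(-1/3 + (1/6)*12 + (1/6)*583)/(3*(-599)) = -(-1/3 + 2 + 583/6)*(-1)/(3*599) = -593*(-1)/(18*599) = -1/3*(-593/3594) = 593/10782 ≈ 0.054999)
q(k) = 29 + k (q(k) = (29 + (k - k)) + k = (29 + 0) + k = 29 + k)
sqrt(q((8*0)*(-18)) + b) = sqrt((29 + (8*0)*(-18)) + 593/10782) = sqrt((29 + 0*(-18)) + 593/10782) = sqrt((29 + 0) + 593/10782) = sqrt(29 + 593/10782) = sqrt(313271/10782) = sqrt(375298658)/3594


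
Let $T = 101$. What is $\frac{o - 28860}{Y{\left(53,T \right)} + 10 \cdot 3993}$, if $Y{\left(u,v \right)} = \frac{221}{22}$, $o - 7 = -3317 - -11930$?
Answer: $- \frac{445280}{878681} \approx -0.50676$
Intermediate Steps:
$o = 8620$ ($o = 7 - -8613 = 7 + \left(-3317 + 11930\right) = 7 + 8613 = 8620$)
$Y{\left(u,v \right)} = \frac{221}{22}$ ($Y{\left(u,v \right)} = 221 \cdot \frac{1}{22} = \frac{221}{22}$)
$\frac{o - 28860}{Y{\left(53,T \right)} + 10 \cdot 3993} = \frac{8620 - 28860}{\frac{221}{22} + 10 \cdot 3993} = - \frac{20240}{\frac{221}{22} + 39930} = - \frac{20240}{\frac{878681}{22}} = \left(-20240\right) \frac{22}{878681} = - \frac{445280}{878681}$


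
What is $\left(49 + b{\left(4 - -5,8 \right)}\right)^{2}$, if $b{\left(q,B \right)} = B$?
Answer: $3249$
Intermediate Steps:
$\left(49 + b{\left(4 - -5,8 \right)}\right)^{2} = \left(49 + 8\right)^{2} = 57^{2} = 3249$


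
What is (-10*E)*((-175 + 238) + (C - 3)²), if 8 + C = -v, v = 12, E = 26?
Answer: -153920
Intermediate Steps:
C = -20 (C = -8 - 1*12 = -8 - 12 = -20)
(-10*E)*((-175 + 238) + (C - 3)²) = (-10*26)*((-175 + 238) + (-20 - 3)²) = -260*(63 + (-23)²) = -260*(63 + 529) = -260*592 = -153920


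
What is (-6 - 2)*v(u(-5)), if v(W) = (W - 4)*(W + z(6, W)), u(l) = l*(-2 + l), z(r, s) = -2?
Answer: -8184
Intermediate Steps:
v(W) = (-4 + W)*(-2 + W) (v(W) = (W - 4)*(W - 2) = (-4 + W)*(-2 + W))
(-6 - 2)*v(u(-5)) = (-6 - 2)*(8 + (-5*(-2 - 5))² - (-30)*(-2 - 5)) = -8*(8 + (-5*(-7))² - (-30)*(-7)) = -8*(8 + 35² - 6*35) = -8*(8 + 1225 - 210) = -8*1023 = -8184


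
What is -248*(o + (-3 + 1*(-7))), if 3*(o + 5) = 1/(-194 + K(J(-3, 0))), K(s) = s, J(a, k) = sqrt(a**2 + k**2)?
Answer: 2131808/573 ≈ 3720.4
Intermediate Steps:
o = -2866/573 (o = -5 + 1/(3*(-194 + sqrt((-3)**2 + 0**2))) = -5 + 1/(3*(-194 + sqrt(9 + 0))) = -5 + 1/(3*(-194 + sqrt(9))) = -5 + 1/(3*(-194 + 3)) = -5 + (1/3)/(-191) = -5 + (1/3)*(-1/191) = -5 - 1/573 = -2866/573 ≈ -5.0017)
-248*(o + (-3 + 1*(-7))) = -248*(-2866/573 + (-3 + 1*(-7))) = -248*(-2866/573 + (-3 - 7)) = -248*(-2866/573 - 10) = -248*(-8596/573) = 2131808/573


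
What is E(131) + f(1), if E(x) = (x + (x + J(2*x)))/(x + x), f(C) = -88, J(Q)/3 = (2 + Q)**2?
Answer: 93147/131 ≈ 711.05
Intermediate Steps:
J(Q) = 3*(2 + Q)**2
E(x) = (2*x + 3*(2 + 2*x)**2)/(2*x) (E(x) = (x + (x + 3*(2 + 2*x)**2))/(x + x) = (2*x + 3*(2 + 2*x)**2)/((2*x)) = (2*x + 3*(2 + 2*x)**2)*(1/(2*x)) = (2*x + 3*(2 + 2*x)**2)/(2*x))
E(131) + f(1) = (131 + 6*(1 + 131)**2)/131 - 88 = (131 + 6*132**2)/131 - 88 = (131 + 6*17424)/131 - 88 = (131 + 104544)/131 - 88 = (1/131)*104675 - 88 = 104675/131 - 88 = 93147/131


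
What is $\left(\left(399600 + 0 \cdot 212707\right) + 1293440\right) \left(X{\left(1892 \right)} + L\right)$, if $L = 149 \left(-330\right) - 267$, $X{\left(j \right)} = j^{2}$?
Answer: $5976815520080$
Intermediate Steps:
$L = -49437$ ($L = -49170 - 267 = -49437$)
$\left(\left(399600 + 0 \cdot 212707\right) + 1293440\right) \left(X{\left(1892 \right)} + L\right) = \left(\left(399600 + 0 \cdot 212707\right) + 1293440\right) \left(1892^{2} - 49437\right) = \left(\left(399600 + 0\right) + 1293440\right) \left(3579664 - 49437\right) = \left(399600 + 1293440\right) 3530227 = 1693040 \cdot 3530227 = 5976815520080$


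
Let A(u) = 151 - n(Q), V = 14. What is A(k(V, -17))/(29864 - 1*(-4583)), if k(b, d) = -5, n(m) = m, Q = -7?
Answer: 158/34447 ≈ 0.0045868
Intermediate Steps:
A(u) = 158 (A(u) = 151 - 1*(-7) = 151 + 7 = 158)
A(k(V, -17))/(29864 - 1*(-4583)) = 158/(29864 - 1*(-4583)) = 158/(29864 + 4583) = 158/34447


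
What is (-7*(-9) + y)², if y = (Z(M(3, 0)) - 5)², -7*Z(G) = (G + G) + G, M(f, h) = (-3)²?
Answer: 48038761/2401 ≈ 20008.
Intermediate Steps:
M(f, h) = 9
Z(G) = -3*G/7 (Z(G) = -((G + G) + G)/7 = -(2*G + G)/7 = -3*G/7)
y = 3844/49 (y = (-3/7*9 - 5)² = (-27/7 - 5)² = (-62/7)² = 3844/49 ≈ 78.449)
(-7*(-9) + y)² = (-7*(-9) + 3844/49)² = (63 + 3844/49)² = (6931/49)² = 48038761/2401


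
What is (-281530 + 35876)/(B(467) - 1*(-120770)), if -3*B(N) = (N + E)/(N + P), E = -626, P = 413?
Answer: -216175520/106277653 ≈ -2.0341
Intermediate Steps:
B(N) = -(-626 + N)/(3*(413 + N)) (B(N) = -(N - 626)/(3*(N + 413)) = -(-626 + N)/(3*(413 + N)))
(-281530 + 35876)/(B(467) - 1*(-120770)) = (-281530 + 35876)/((626 - 1*467)/(3*(413 + 467)) - 1*(-120770)) = -245654/((1/3)*(626 - 467)/880 + 120770) = -245654/((1/3)*(1/880)*159 + 120770) = -245654/(53/880 + 120770) = -245654/106277653/880 = -245654*880/106277653 = -216175520/106277653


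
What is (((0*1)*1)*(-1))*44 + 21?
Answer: 21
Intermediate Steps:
(((0*1)*1)*(-1))*44 + 21 = ((0*1)*(-1))*44 + 21 = (0*(-1))*44 + 21 = 0*44 + 21 = 0 + 21 = 21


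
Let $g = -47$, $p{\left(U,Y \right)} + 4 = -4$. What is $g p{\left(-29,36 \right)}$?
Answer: $376$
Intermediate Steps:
$p{\left(U,Y \right)} = -8$ ($p{\left(U,Y \right)} = -4 - 4 = -8$)
$g p{\left(-29,36 \right)} = \left(-47\right) \left(-8\right) = 376$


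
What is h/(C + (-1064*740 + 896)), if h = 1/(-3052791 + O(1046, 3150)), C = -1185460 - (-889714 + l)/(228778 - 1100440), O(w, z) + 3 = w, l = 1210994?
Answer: 435831/2622749892705660592 ≈ 1.6617e-13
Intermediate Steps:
O(w, z) = -3 + w
C = -516660056620/435831 (C = -1185460 - (-889714 + 1210994)/(228778 - 1100440) = -1185460 - 321280/(-871662) = -1185460 - 321280*(-1)/871662 = -1185460 - 1*(-160640/435831) = -1185460 + 160640/435831 = -516660056620/435831 ≈ -1.1855e+6)
h = -1/3051748 (h = 1/(-3052791 + (-3 + 1046)) = 1/(-3052791 + 1043) = 1/(-3051748) = -1/3051748 ≈ -3.2768e-7)
h/(C + (-1064*740 + 896)) = -1/(3051748*(-516660056620/435831 + (-1064*740 + 896))) = -1/(3051748*(-516660056620/435831 + (-787360 + 896))) = -1/(3051748*(-516660056620/435831 - 786464)) = -1/(3051748*(-859425448204/435831)) = -1/3051748*(-435831/859425448204) = 435831/2622749892705660592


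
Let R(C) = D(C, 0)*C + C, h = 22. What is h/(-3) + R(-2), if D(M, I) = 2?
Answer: -40/3 ≈ -13.333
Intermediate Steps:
R(C) = 3*C (R(C) = 2*C + C = 3*C)
h/(-3) + R(-2) = 22/(-3) + 3*(-2) = 22*(-⅓) - 6 = -22/3 - 6 = -40/3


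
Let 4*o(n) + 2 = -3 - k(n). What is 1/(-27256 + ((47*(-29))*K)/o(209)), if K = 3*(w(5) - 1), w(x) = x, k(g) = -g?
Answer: -17/468804 ≈ -3.6262e-5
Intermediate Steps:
o(n) = -5/4 + n/4 (o(n) = -½ + (-3 - (-1)*n)/4 = -½ + (-3 + n)/4 = -½ + (-¾ + n/4) = -5/4 + n/4)
K = 12 (K = 3*(5 - 1) = 3*4 = 12)
1/(-27256 + ((47*(-29))*K)/o(209)) = 1/(-27256 + ((47*(-29))*12)/(-5/4 + (¼)*209)) = 1/(-27256 + (-1363*12)/(-5/4 + 209/4)) = 1/(-27256 - 16356/51) = 1/(-27256 - 16356*1/51) = 1/(-27256 - 5452/17) = 1/(-468804/17) = -17/468804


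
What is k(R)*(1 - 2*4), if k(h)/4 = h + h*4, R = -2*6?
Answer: 1680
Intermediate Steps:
R = -12
k(h) = 20*h (k(h) = 4*(h + h*4) = 4*(h + 4*h) = 4*(5*h) = 20*h)
k(R)*(1 - 2*4) = (20*(-12))*(1 - 2*4) = -240*(1 - 8) = -240*(-7) = 1680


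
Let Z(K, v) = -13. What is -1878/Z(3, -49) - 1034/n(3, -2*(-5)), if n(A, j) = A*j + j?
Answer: 30839/260 ≈ 118.61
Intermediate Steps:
n(A, j) = j + A*j
-1878/Z(3, -49) - 1034/n(3, -2*(-5)) = -1878/(-13) - 1034*1/(10*(1 + 3)) = -1878*(-1/13) - 1034/(10*4) = 1878/13 - 1034/40 = 1878/13 - 1034*1/40 = 1878/13 - 517/20 = 30839/260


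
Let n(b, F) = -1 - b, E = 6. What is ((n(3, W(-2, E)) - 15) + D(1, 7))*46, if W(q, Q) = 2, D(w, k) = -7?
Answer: -1196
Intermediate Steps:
((n(3, W(-2, E)) - 15) + D(1, 7))*46 = (((-1 - 1*3) - 15) - 7)*46 = (((-1 - 3) - 15) - 7)*46 = ((-4 - 15) - 7)*46 = (-19 - 7)*46 = -26*46 = -1196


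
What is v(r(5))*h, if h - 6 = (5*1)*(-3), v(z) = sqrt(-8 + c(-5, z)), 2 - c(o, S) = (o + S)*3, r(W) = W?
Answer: -9*I*sqrt(6) ≈ -22.045*I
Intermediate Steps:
c(o, S) = 2 - 3*S - 3*o (c(o, S) = 2 - (o + S)*3 = 2 - (S + o)*3 = 2 - (3*S + 3*o) = 2 + (-3*S - 3*o) = 2 - 3*S - 3*o)
v(z) = sqrt(9 - 3*z) (v(z) = sqrt(-8 + (2 - 3*z - 3*(-5))) = sqrt(-8 + (2 - 3*z + 15)) = sqrt(-8 + (17 - 3*z)) = sqrt(9 - 3*z))
h = -9 (h = 6 + (5*1)*(-3) = 6 + 5*(-3) = 6 - 15 = -9)
v(r(5))*h = sqrt(9 - 3*5)*(-9) = sqrt(9 - 15)*(-9) = sqrt(-6)*(-9) = (I*sqrt(6))*(-9) = -9*I*sqrt(6)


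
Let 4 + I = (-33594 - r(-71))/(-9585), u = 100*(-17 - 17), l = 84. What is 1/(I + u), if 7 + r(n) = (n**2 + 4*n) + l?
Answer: -9585/32588912 ≈ -0.00029412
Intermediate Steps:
r(n) = 77 + n**2 + 4*n (r(n) = -7 + ((n**2 + 4*n) + 84) = -7 + (84 + n**2 + 4*n) = 77 + n**2 + 4*n)
u = -3400 (u = 100*(-34) = -3400)
I = 88/9585 (I = -4 + (-33594 - (77 + (-71)**2 + 4*(-71)))/(-9585) = -4 + (-33594 - (77 + 5041 - 284))*(-1/9585) = -4 + (-33594 - 1*4834)*(-1/9585) = -4 + (-33594 - 4834)*(-1/9585) = -4 - 38428*(-1/9585) = -4 + 38428/9585 = 88/9585 ≈ 0.0091810)
1/(I + u) = 1/(88/9585 - 3400) = 1/(-32588912/9585) = -9585/32588912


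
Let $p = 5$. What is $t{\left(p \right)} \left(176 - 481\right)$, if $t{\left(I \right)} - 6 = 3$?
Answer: $-2745$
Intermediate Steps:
$t{\left(I \right)} = 9$ ($t{\left(I \right)} = 6 + 3 = 9$)
$t{\left(p \right)} \left(176 - 481\right) = 9 \left(176 - 481\right) = 9 \left(-305\right) = -2745$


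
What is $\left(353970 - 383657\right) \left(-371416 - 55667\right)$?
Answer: $12678813021$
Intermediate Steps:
$\left(353970 - 383657\right) \left(-371416 - 55667\right) = \left(-29687\right) \left(-427083\right) = 12678813021$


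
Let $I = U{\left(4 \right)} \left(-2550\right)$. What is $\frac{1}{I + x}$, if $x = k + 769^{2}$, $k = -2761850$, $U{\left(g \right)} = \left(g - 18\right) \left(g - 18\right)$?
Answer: $- \frac{1}{2670289} \approx -3.7449 \cdot 10^{-7}$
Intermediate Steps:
$U{\left(g \right)} = \left(-18 + g\right)^{2}$ ($U{\left(g \right)} = \left(-18 + g\right) \left(-18 + g\right) = \left(-18 + g\right)^{2}$)
$I = -499800$ ($I = \left(-18 + 4\right)^{2} \left(-2550\right) = \left(-14\right)^{2} \left(-2550\right) = 196 \left(-2550\right) = -499800$)
$x = -2170489$ ($x = -2761850 + 769^{2} = -2761850 + 591361 = -2170489$)
$\frac{1}{I + x} = \frac{1}{-499800 - 2170489} = \frac{1}{-2670289} = - \frac{1}{2670289}$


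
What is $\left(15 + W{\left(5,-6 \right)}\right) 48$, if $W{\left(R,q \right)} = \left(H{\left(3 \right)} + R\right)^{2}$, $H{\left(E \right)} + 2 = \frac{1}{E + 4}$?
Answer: $\frac{58512}{49} \approx 1194.1$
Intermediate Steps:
$H{\left(E \right)} = -2 + \frac{1}{4 + E}$ ($H{\left(E \right)} = -2 + \frac{1}{E + 4} = -2 + \frac{1}{4 + E}$)
$W{\left(R,q \right)} = \left(- \frac{13}{7} + R\right)^{2}$ ($W{\left(R,q \right)} = \left(\frac{-7 - 6}{4 + 3} + R\right)^{2} = \left(\frac{-7 - 6}{7} + R\right)^{2} = \left(\frac{1}{7} \left(-13\right) + R\right)^{2} = \left(- \frac{13}{7} + R\right)^{2}$)
$\left(15 + W{\left(5,-6 \right)}\right) 48 = \left(15 + \frac{\left(-13 + 7 \cdot 5\right)^{2}}{49}\right) 48 = \left(15 + \frac{\left(-13 + 35\right)^{2}}{49}\right) 48 = \left(15 + \frac{22^{2}}{49}\right) 48 = \left(15 + \frac{1}{49} \cdot 484\right) 48 = \left(15 + \frac{484}{49}\right) 48 = \frac{1219}{49} \cdot 48 = \frac{58512}{49}$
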